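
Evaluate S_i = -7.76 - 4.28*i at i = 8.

S_8 = -7.76 + -4.28*8 = -7.76 + -34.24 = -42.0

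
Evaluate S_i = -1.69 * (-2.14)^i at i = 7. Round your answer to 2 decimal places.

S_7 = -1.69 * (-2.14)^7 ≈ -1.69 * -205.54 ≈ 347.36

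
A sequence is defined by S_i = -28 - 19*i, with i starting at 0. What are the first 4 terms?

This is an arithmetic sequence.
i=0: S_0 = -28 + -19*0 = -28
i=1: S_1 = -28 + -19*1 = -47
i=2: S_2 = -28 + -19*2 = -66
i=3: S_3 = -28 + -19*3 = -85
The first 4 terms are: [-28, -47, -66, -85]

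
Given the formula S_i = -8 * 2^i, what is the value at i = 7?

S_7 = -8 * 2^7 = -8 * 128 = -1024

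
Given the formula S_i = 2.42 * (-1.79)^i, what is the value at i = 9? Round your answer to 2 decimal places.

S_9 = 2.42 * (-1.79)^9 ≈ 2.42 * -188.6589 ≈ -456.55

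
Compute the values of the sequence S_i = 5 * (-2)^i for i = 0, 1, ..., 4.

This is a geometric sequence.
i=0: S_0 = 5 * (-2)^0 = 5
i=1: S_1 = 5 * (-2)^1 = -10
i=2: S_2 = 5 * (-2)^2 = 20
i=3: S_3 = 5 * (-2)^3 = -40
i=4: S_4 = 5 * (-2)^4 = 80
The first 5 terms are: [5, -10, 20, -40, 80]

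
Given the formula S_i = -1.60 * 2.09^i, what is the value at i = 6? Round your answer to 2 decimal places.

S_6 = -1.6 * 2.09^6 ≈ -1.6 * 83.3446 ≈ -133.35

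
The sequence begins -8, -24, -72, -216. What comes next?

Ratios: -24 / -8 = 3.0
This is a geometric sequence with common ratio r = 3.
Next term = -216 * 3 = -648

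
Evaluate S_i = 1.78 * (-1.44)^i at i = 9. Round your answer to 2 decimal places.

S_9 = 1.78 * (-1.44)^9 ≈ 1.78 * -26.6233 ≈ -47.39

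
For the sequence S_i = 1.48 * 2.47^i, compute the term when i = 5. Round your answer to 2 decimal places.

S_5 = 1.48 * 2.47^5 ≈ 1.48 * 91.93582 ≈ 136.07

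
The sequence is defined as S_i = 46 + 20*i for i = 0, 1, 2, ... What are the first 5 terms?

This is an arithmetic sequence.
i=0: S_0 = 46 + 20*0 = 46
i=1: S_1 = 46 + 20*1 = 66
i=2: S_2 = 46 + 20*2 = 86
i=3: S_3 = 46 + 20*3 = 106
i=4: S_4 = 46 + 20*4 = 126
The first 5 terms are: [46, 66, 86, 106, 126]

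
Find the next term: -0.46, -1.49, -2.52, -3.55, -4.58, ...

Differences: -1.49 - -0.46 = -1.03
This is an arithmetic sequence with common difference d = -1.03.
Next term = -4.58 + -1.03 = -5.61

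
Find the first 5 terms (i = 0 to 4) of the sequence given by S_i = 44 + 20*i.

This is an arithmetic sequence.
i=0: S_0 = 44 + 20*0 = 44
i=1: S_1 = 44 + 20*1 = 64
i=2: S_2 = 44 + 20*2 = 84
i=3: S_3 = 44 + 20*3 = 104
i=4: S_4 = 44 + 20*4 = 124
The first 5 terms are: [44, 64, 84, 104, 124]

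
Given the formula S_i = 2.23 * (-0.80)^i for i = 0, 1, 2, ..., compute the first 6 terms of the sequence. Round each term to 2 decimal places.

This is a geometric sequence.
i=0: S_0 = 2.23 * (-0.8)^0 = 2.23
i=1: S_1 = 2.23 * (-0.8)^1 ≈ -1.78
i=2: S_2 = 2.23 * (-0.8)^2 ≈ 1.43
i=3: S_3 = 2.23 * (-0.8)^3 ≈ -1.14
i=4: S_4 = 2.23 * (-0.8)^4 ≈ 0.91
i=5: S_5 = 2.23 * (-0.8)^5 ≈ -0.73
The first 6 terms are: [2.23, -1.78, 1.43, -1.14, 0.91, -0.73]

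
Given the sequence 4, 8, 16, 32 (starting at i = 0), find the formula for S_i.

Check ratios: 8 / 4 = 2.0
Common ratio r = 2.
First term a = 4.
Formula: S_i = 4 * 2^i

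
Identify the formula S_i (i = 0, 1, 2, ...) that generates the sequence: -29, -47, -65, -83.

Check differences: -47 - -29 = -18
-65 - -47 = -18
Common difference d = -18.
First term a = -29.
Formula: S_i = -29 - 18*i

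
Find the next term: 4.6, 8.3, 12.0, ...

Differences: 8.3 - 4.6 = 3.7
This is an arithmetic sequence with common difference d = 3.7.
Next term = 12.0 + 3.7 = 15.7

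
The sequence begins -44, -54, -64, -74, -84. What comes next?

Differences: -54 - -44 = -10
This is an arithmetic sequence with common difference d = -10.
Next term = -84 + -10 = -94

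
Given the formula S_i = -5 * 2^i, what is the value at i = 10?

S_10 = -5 * 2^10 = -5 * 1024 = -5120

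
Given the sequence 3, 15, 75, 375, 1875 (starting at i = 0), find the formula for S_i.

Check ratios: 15 / 3 = 5.0
Common ratio r = 5.
First term a = 3.
Formula: S_i = 3 * 5^i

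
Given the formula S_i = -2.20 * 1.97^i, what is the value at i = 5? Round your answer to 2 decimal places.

S_5 = -2.2 * 1.97^5 ≈ -2.2 * 29.6709 ≈ -65.28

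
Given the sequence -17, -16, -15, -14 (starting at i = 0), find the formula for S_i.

Check differences: -16 - -17 = 1
-15 - -16 = 1
Common difference d = 1.
First term a = -17.
Formula: S_i = -17 + 1*i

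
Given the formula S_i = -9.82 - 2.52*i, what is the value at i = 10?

S_10 = -9.82 + -2.52*10 = -9.82 + -25.2 = -35.02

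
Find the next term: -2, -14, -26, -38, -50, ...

Differences: -14 - -2 = -12
This is an arithmetic sequence with common difference d = -12.
Next term = -50 + -12 = -62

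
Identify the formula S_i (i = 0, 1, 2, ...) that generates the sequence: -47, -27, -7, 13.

Check differences: -27 - -47 = 20
-7 - -27 = 20
Common difference d = 20.
First term a = -47.
Formula: S_i = -47 + 20*i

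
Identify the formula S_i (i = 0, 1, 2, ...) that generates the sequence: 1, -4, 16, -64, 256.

Check ratios: -4 / 1 = -4.0
Common ratio r = -4.
First term a = 1.
Formula: S_i = 1 * (-4)^i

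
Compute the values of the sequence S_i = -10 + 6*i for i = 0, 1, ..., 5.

This is an arithmetic sequence.
i=0: S_0 = -10 + 6*0 = -10
i=1: S_1 = -10 + 6*1 = -4
i=2: S_2 = -10 + 6*2 = 2
i=3: S_3 = -10 + 6*3 = 8
i=4: S_4 = -10 + 6*4 = 14
i=5: S_5 = -10 + 6*5 = 20
The first 6 terms are: [-10, -4, 2, 8, 14, 20]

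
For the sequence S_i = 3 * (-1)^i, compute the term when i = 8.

S_8 = 3 * (-1)^8 = 3 * 1 = 3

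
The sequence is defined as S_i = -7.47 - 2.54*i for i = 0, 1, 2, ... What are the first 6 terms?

This is an arithmetic sequence.
i=0: S_0 = -7.47 + -2.54*0 = -7.47
i=1: S_1 = -7.47 + -2.54*1 = -10.01
i=2: S_2 = -7.47 + -2.54*2 = -12.55
i=3: S_3 = -7.47 + -2.54*3 = -15.09
i=4: S_4 = -7.47 + -2.54*4 = -17.63
i=5: S_5 = -7.47 + -2.54*5 = -20.17
The first 6 terms are: [-7.47, -10.01, -12.55, -15.09, -17.63, -20.17]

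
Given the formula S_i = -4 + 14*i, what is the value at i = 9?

S_9 = -4 + 14*9 = -4 + 126 = 122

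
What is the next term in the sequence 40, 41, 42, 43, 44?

Differences: 41 - 40 = 1
This is an arithmetic sequence with common difference d = 1.
Next term = 44 + 1 = 45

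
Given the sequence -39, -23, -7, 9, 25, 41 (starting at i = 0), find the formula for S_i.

Check differences: -23 - -39 = 16
-7 - -23 = 16
Common difference d = 16.
First term a = -39.
Formula: S_i = -39 + 16*i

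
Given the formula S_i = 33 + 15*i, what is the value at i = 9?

S_9 = 33 + 15*9 = 33 + 135 = 168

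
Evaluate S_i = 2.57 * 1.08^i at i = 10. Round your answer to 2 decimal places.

S_10 = 2.57 * 1.08^10 ≈ 2.57 * 2.1589 ≈ 5.55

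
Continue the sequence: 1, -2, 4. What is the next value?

Ratios: -2 / 1 = -2.0
This is a geometric sequence with common ratio r = -2.
Next term = 4 * -2 = -8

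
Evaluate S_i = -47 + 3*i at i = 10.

S_10 = -47 + 3*10 = -47 + 30 = -17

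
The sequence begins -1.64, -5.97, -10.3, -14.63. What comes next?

Differences: -5.97 - -1.64 = -4.33
This is an arithmetic sequence with common difference d = -4.33.
Next term = -14.63 + -4.33 = -18.96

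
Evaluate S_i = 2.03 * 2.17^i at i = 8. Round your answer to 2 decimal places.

S_8 = 2.03 * 2.17^8 ≈ 2.03 * 491.6747 ≈ 998.1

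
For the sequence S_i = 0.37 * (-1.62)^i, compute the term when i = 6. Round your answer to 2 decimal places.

S_6 = 0.37 * (-1.62)^6 ≈ 0.37 * 18.0755 ≈ 6.69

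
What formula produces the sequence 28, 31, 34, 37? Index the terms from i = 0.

Check differences: 31 - 28 = 3
34 - 31 = 3
Common difference d = 3.
First term a = 28.
Formula: S_i = 28 + 3*i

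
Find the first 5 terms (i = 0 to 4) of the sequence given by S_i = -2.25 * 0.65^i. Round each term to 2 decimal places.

This is a geometric sequence.
i=0: S_0 = -2.25 * 0.65^0 = -2.25
i=1: S_1 = -2.25 * 0.65^1 ≈ -1.46
i=2: S_2 = -2.25 * 0.65^2 ≈ -0.95
i=3: S_3 = -2.25 * 0.65^3 ≈ -0.62
i=4: S_4 = -2.25 * 0.65^4 ≈ -0.4
The first 5 terms are: [-2.25, -1.46, -0.95, -0.62, -0.4]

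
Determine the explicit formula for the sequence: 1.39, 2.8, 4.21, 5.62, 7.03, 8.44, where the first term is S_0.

Check differences: 2.8 - 1.39 = 1.41
4.21 - 2.8 = 1.41
Common difference d = 1.41.
First term a = 1.39.
Formula: S_i = 1.39 + 1.41*i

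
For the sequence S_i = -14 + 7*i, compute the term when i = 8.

S_8 = -14 + 7*8 = -14 + 56 = 42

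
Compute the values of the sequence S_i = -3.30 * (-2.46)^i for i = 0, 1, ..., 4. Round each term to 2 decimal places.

This is a geometric sequence.
i=0: S_0 = -3.3 * (-2.46)^0 = -3.3
i=1: S_1 = -3.3 * (-2.46)^1 ≈ 8.12
i=2: S_2 = -3.3 * (-2.46)^2 ≈ -19.97
i=3: S_3 = -3.3 * (-2.46)^3 ≈ 49.13
i=4: S_4 = -3.3 * (-2.46)^4 ≈ -120.85
The first 5 terms are: [-3.3, 8.12, -19.97, 49.13, -120.85]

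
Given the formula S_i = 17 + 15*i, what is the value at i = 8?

S_8 = 17 + 15*8 = 17 + 120 = 137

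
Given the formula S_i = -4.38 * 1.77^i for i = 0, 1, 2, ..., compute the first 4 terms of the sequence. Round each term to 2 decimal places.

This is a geometric sequence.
i=0: S_0 = -4.38 * 1.77^0 = -4.38
i=1: S_1 = -4.38 * 1.77^1 ≈ -7.75
i=2: S_2 = -4.38 * 1.77^2 ≈ -13.72
i=3: S_3 = -4.38 * 1.77^3 ≈ -24.29
The first 4 terms are: [-4.38, -7.75, -13.72, -24.29]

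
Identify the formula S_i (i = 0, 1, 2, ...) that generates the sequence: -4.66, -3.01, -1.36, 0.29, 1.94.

Check differences: -3.01 - -4.66 = 1.65
-1.36 - -3.01 = 1.65
Common difference d = 1.65.
First term a = -4.66.
Formula: S_i = -4.66 + 1.65*i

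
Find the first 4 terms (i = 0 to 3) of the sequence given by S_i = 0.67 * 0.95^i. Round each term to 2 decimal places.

This is a geometric sequence.
i=0: S_0 = 0.67 * 0.95^0 = 0.67
i=1: S_1 = 0.67 * 0.95^1 ≈ 0.64
i=2: S_2 = 0.67 * 0.95^2 ≈ 0.6
i=3: S_3 = 0.67 * 0.95^3 ≈ 0.57
The first 4 terms are: [0.67, 0.64, 0.6, 0.57]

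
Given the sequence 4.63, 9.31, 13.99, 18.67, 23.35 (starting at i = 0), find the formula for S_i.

Check differences: 9.31 - 4.63 = 4.68
13.99 - 9.31 = 4.68
Common difference d = 4.68.
First term a = 4.63.
Formula: S_i = 4.63 + 4.68*i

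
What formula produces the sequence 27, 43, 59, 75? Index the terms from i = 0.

Check differences: 43 - 27 = 16
59 - 43 = 16
Common difference d = 16.
First term a = 27.
Formula: S_i = 27 + 16*i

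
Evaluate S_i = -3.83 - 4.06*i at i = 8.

S_8 = -3.83 + -4.06*8 = -3.83 + -32.48 = -36.31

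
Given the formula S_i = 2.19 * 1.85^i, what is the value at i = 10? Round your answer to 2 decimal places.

S_10 = 2.19 * 1.85^10 ≈ 2.19 * 469.5883 ≈ 1028.4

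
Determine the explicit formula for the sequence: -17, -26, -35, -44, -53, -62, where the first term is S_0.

Check differences: -26 - -17 = -9
-35 - -26 = -9
Common difference d = -9.
First term a = -17.
Formula: S_i = -17 - 9*i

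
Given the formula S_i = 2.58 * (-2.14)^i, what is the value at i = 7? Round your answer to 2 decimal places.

S_7 = 2.58 * (-2.14)^7 ≈ 2.58 * -205.54 ≈ -530.29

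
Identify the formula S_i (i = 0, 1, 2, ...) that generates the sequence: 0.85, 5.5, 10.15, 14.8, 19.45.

Check differences: 5.5 - 0.85 = 4.65
10.15 - 5.5 = 4.65
Common difference d = 4.65.
First term a = 0.85.
Formula: S_i = 0.85 + 4.65*i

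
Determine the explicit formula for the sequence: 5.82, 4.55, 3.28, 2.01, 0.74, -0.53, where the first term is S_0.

Check differences: 4.55 - 5.82 = -1.27
3.28 - 4.55 = -1.27
Common difference d = -1.27.
First term a = 5.82.
Formula: S_i = 5.82 - 1.27*i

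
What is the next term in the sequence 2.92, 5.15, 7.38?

Differences: 5.15 - 2.92 = 2.23
This is an arithmetic sequence with common difference d = 2.23.
Next term = 7.38 + 2.23 = 9.61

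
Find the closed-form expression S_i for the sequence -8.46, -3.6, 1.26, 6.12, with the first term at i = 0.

Check differences: -3.6 - -8.46 = 4.86
1.26 - -3.6 = 4.86
Common difference d = 4.86.
First term a = -8.46.
Formula: S_i = -8.46 + 4.86*i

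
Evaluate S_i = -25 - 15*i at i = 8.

S_8 = -25 + -15*8 = -25 + -120 = -145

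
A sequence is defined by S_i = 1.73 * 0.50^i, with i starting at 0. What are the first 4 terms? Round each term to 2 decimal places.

This is a geometric sequence.
i=0: S_0 = 1.73 * 0.5^0 = 1.73
i=1: S_1 = 1.73 * 0.5^1 ≈ 0.87
i=2: S_2 = 1.73 * 0.5^2 ≈ 0.43
i=3: S_3 = 1.73 * 0.5^3 ≈ 0.22
The first 4 terms are: [1.73, 0.87, 0.43, 0.22]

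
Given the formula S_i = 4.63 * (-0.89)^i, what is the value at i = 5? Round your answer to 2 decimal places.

S_5 = 4.63 * (-0.89)^5 ≈ 4.63 * -0.5584 ≈ -2.59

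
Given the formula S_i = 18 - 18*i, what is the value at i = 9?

S_9 = 18 + -18*9 = 18 + -162 = -144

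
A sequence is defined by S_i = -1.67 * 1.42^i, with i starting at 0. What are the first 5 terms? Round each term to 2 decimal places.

This is a geometric sequence.
i=0: S_0 = -1.67 * 1.42^0 = -1.67
i=1: S_1 = -1.67 * 1.42^1 ≈ -2.37
i=2: S_2 = -1.67 * 1.42^2 ≈ -3.37
i=3: S_3 = -1.67 * 1.42^3 ≈ -4.78
i=4: S_4 = -1.67 * 1.42^4 ≈ -6.79
The first 5 terms are: [-1.67, -2.37, -3.37, -4.78, -6.79]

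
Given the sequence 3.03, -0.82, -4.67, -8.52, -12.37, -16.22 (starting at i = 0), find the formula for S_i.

Check differences: -0.82 - 3.03 = -3.85
-4.67 - -0.82 = -3.85
Common difference d = -3.85.
First term a = 3.03.
Formula: S_i = 3.03 - 3.85*i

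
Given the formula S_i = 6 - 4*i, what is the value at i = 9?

S_9 = 6 + -4*9 = 6 + -36 = -30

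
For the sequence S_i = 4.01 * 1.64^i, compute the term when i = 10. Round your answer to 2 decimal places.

S_10 = 4.01 * 1.64^10 ≈ 4.01 * 140.7468 ≈ 564.39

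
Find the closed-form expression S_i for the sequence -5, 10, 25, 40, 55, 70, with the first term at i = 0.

Check differences: 10 - -5 = 15
25 - 10 = 15
Common difference d = 15.
First term a = -5.
Formula: S_i = -5 + 15*i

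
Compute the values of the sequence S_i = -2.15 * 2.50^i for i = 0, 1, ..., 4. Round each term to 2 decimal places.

This is a geometric sequence.
i=0: S_0 = -2.15 * 2.5^0 = -2.15
i=1: S_1 = -2.15 * 2.5^1 ≈ -5.38
i=2: S_2 = -2.15 * 2.5^2 ≈ -13.44
i=3: S_3 = -2.15 * 2.5^3 ≈ -33.59
i=4: S_4 = -2.15 * 2.5^4 ≈ -83.98
The first 5 terms are: [-2.15, -5.38, -13.44, -33.59, -83.98]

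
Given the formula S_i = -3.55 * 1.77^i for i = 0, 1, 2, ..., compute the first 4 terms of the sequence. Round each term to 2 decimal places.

This is a geometric sequence.
i=0: S_0 = -3.55 * 1.77^0 = -3.55
i=1: S_1 = -3.55 * 1.77^1 ≈ -6.28
i=2: S_2 = -3.55 * 1.77^2 ≈ -11.12
i=3: S_3 = -3.55 * 1.77^3 ≈ -19.69
The first 4 terms are: [-3.55, -6.28, -11.12, -19.69]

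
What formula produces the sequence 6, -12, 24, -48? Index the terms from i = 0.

Check ratios: -12 / 6 = -2.0
Common ratio r = -2.
First term a = 6.
Formula: S_i = 6 * (-2)^i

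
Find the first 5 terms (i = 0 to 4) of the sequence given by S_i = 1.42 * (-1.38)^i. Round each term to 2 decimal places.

This is a geometric sequence.
i=0: S_0 = 1.42 * (-1.38)^0 = 1.42
i=1: S_1 = 1.42 * (-1.38)^1 ≈ -1.96
i=2: S_2 = 1.42 * (-1.38)^2 ≈ 2.7
i=3: S_3 = 1.42 * (-1.38)^3 ≈ -3.73
i=4: S_4 = 1.42 * (-1.38)^4 ≈ 5.15
The first 5 terms are: [1.42, -1.96, 2.7, -3.73, 5.15]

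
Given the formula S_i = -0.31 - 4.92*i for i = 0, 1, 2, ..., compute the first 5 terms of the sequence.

This is an arithmetic sequence.
i=0: S_0 = -0.31 + -4.92*0 = -0.31
i=1: S_1 = -0.31 + -4.92*1 = -5.23
i=2: S_2 = -0.31 + -4.92*2 = -10.15
i=3: S_3 = -0.31 + -4.92*3 = -15.07
i=4: S_4 = -0.31 + -4.92*4 = -19.99
The first 5 terms are: [-0.31, -5.23, -10.15, -15.07, -19.99]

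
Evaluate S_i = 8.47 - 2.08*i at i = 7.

S_7 = 8.47 + -2.08*7 = 8.47 + -14.56 = -6.09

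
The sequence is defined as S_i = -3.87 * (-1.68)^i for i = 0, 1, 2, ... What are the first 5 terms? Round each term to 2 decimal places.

This is a geometric sequence.
i=0: S_0 = -3.87 * (-1.68)^0 = -3.87
i=1: S_1 = -3.87 * (-1.68)^1 ≈ 6.5
i=2: S_2 = -3.87 * (-1.68)^2 ≈ -10.92
i=3: S_3 = -3.87 * (-1.68)^3 ≈ 18.35
i=4: S_4 = -3.87 * (-1.68)^4 ≈ -30.83
The first 5 terms are: [-3.87, 6.5, -10.92, 18.35, -30.83]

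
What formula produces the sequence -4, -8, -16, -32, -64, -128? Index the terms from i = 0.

Check ratios: -8 / -4 = 2.0
Common ratio r = 2.
First term a = -4.
Formula: S_i = -4 * 2^i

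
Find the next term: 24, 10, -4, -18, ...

Differences: 10 - 24 = -14
This is an arithmetic sequence with common difference d = -14.
Next term = -18 + -14 = -32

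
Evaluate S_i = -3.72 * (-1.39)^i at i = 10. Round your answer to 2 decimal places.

S_10 = -3.72 * (-1.39)^10 ≈ -3.72 * 26.9245 ≈ -100.16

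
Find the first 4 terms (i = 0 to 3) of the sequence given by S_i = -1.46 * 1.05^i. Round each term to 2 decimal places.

This is a geometric sequence.
i=0: S_0 = -1.46 * 1.05^0 = -1.46
i=1: S_1 = -1.46 * 1.05^1 ≈ -1.53
i=2: S_2 = -1.46 * 1.05^2 ≈ -1.61
i=3: S_3 = -1.46 * 1.05^3 ≈ -1.69
The first 4 terms are: [-1.46, -1.53, -1.61, -1.69]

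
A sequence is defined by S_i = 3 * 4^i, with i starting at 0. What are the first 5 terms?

This is a geometric sequence.
i=0: S_0 = 3 * 4^0 = 3
i=1: S_1 = 3 * 4^1 = 12
i=2: S_2 = 3 * 4^2 = 48
i=3: S_3 = 3 * 4^3 = 192
i=4: S_4 = 3 * 4^4 = 768
The first 5 terms are: [3, 12, 48, 192, 768]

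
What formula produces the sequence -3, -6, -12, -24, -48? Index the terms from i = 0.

Check ratios: -6 / -3 = 2.0
Common ratio r = 2.
First term a = -3.
Formula: S_i = -3 * 2^i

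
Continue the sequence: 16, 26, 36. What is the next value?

Differences: 26 - 16 = 10
This is an arithmetic sequence with common difference d = 10.
Next term = 36 + 10 = 46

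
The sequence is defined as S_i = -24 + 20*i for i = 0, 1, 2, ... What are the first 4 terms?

This is an arithmetic sequence.
i=0: S_0 = -24 + 20*0 = -24
i=1: S_1 = -24 + 20*1 = -4
i=2: S_2 = -24 + 20*2 = 16
i=3: S_3 = -24 + 20*3 = 36
The first 4 terms are: [-24, -4, 16, 36]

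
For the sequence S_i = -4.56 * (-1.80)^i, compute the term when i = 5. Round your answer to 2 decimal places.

S_5 = -4.56 * (-1.8)^5 ≈ -4.56 * -18.8957 ≈ 86.16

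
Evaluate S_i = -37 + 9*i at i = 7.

S_7 = -37 + 9*7 = -37 + 63 = 26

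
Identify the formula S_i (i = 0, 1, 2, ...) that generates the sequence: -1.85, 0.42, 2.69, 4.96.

Check differences: 0.42 - -1.85 = 2.27
2.69 - 0.42 = 2.27
Common difference d = 2.27.
First term a = -1.85.
Formula: S_i = -1.85 + 2.27*i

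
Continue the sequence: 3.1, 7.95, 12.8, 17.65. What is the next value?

Differences: 7.95 - 3.1 = 4.85
This is an arithmetic sequence with common difference d = 4.85.
Next term = 17.65 + 4.85 = 22.5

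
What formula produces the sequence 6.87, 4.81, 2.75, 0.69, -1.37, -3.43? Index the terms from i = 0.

Check differences: 4.81 - 6.87 = -2.06
2.75 - 4.81 = -2.06
Common difference d = -2.06.
First term a = 6.87.
Formula: S_i = 6.87 - 2.06*i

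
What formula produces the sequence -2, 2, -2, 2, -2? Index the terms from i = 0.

Check ratios: 2 / -2 = -1.0
Common ratio r = -1.
First term a = -2.
Formula: S_i = -2 * (-1)^i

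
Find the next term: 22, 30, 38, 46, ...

Differences: 30 - 22 = 8
This is an arithmetic sequence with common difference d = 8.
Next term = 46 + 8 = 54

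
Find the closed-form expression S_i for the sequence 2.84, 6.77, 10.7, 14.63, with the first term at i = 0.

Check differences: 6.77 - 2.84 = 3.93
10.7 - 6.77 = 3.93
Common difference d = 3.93.
First term a = 2.84.
Formula: S_i = 2.84 + 3.93*i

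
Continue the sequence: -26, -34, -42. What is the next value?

Differences: -34 - -26 = -8
This is an arithmetic sequence with common difference d = -8.
Next term = -42 + -8 = -50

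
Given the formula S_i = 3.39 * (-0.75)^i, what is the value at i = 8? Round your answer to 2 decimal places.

S_8 = 3.39 * (-0.75)^8 ≈ 3.39 * 0.1001 ≈ 0.34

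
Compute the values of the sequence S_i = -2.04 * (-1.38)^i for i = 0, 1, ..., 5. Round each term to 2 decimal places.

This is a geometric sequence.
i=0: S_0 = -2.04 * (-1.38)^0 = -2.04
i=1: S_1 = -2.04 * (-1.38)^1 ≈ 2.82
i=2: S_2 = -2.04 * (-1.38)^2 ≈ -3.88
i=3: S_3 = -2.04 * (-1.38)^3 ≈ 5.36
i=4: S_4 = -2.04 * (-1.38)^4 ≈ -7.4
i=5: S_5 = -2.04 * (-1.38)^5 ≈ 10.21
The first 6 terms are: [-2.04, 2.82, -3.88, 5.36, -7.4, 10.21]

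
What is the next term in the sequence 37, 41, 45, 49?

Differences: 41 - 37 = 4
This is an arithmetic sequence with common difference d = 4.
Next term = 49 + 4 = 53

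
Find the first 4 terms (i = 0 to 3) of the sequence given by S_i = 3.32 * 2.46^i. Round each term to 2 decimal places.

This is a geometric sequence.
i=0: S_0 = 3.32 * 2.46^0 = 3.32
i=1: S_1 = 3.32 * 2.46^1 ≈ 8.17
i=2: S_2 = 3.32 * 2.46^2 ≈ 20.09
i=3: S_3 = 3.32 * 2.46^3 ≈ 49.42
The first 4 terms are: [3.32, 8.17, 20.09, 49.42]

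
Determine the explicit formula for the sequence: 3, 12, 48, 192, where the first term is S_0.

Check ratios: 12 / 3 = 4.0
Common ratio r = 4.
First term a = 3.
Formula: S_i = 3 * 4^i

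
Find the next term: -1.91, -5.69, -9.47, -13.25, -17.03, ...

Differences: -5.69 - -1.91 = -3.78
This is an arithmetic sequence with common difference d = -3.78.
Next term = -17.03 + -3.78 = -20.81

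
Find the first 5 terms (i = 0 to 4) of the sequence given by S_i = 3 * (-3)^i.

This is a geometric sequence.
i=0: S_0 = 3 * (-3)^0 = 3
i=1: S_1 = 3 * (-3)^1 = -9
i=2: S_2 = 3 * (-3)^2 = 27
i=3: S_3 = 3 * (-3)^3 = -81
i=4: S_4 = 3 * (-3)^4 = 243
The first 5 terms are: [3, -9, 27, -81, 243]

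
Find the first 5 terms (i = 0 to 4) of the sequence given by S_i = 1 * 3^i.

This is a geometric sequence.
i=0: S_0 = 1 * 3^0 = 1
i=1: S_1 = 1 * 3^1 = 3
i=2: S_2 = 1 * 3^2 = 9
i=3: S_3 = 1 * 3^3 = 27
i=4: S_4 = 1 * 3^4 = 81
The first 5 terms are: [1, 3, 9, 27, 81]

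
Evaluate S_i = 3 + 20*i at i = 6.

S_6 = 3 + 20*6 = 3 + 120 = 123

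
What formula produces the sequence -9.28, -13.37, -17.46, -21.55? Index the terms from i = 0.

Check differences: -13.37 - -9.28 = -4.09
-17.46 - -13.37 = -4.09
Common difference d = -4.09.
First term a = -9.28.
Formula: S_i = -9.28 - 4.09*i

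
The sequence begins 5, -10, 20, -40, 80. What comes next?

Ratios: -10 / 5 = -2.0
This is a geometric sequence with common ratio r = -2.
Next term = 80 * -2 = -160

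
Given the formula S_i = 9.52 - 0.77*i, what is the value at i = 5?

S_5 = 9.52 + -0.77*5 = 9.52 + -3.85 = 5.67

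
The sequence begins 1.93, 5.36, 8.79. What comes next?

Differences: 5.36 - 1.93 = 3.43
This is an arithmetic sequence with common difference d = 3.43.
Next term = 8.79 + 3.43 = 12.22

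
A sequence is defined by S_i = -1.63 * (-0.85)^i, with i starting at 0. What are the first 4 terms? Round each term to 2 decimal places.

This is a geometric sequence.
i=0: S_0 = -1.63 * (-0.85)^0 = -1.63
i=1: S_1 = -1.63 * (-0.85)^1 ≈ 1.39
i=2: S_2 = -1.63 * (-0.85)^2 ≈ -1.18
i=3: S_3 = -1.63 * (-0.85)^3 ≈ 1.0
The first 4 terms are: [-1.63, 1.39, -1.18, 1.0]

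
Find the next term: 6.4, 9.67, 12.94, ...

Differences: 9.67 - 6.4 = 3.27
This is an arithmetic sequence with common difference d = 3.27.
Next term = 12.94 + 3.27 = 16.21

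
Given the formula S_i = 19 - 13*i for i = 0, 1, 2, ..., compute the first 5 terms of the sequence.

This is an arithmetic sequence.
i=0: S_0 = 19 + -13*0 = 19
i=1: S_1 = 19 + -13*1 = 6
i=2: S_2 = 19 + -13*2 = -7
i=3: S_3 = 19 + -13*3 = -20
i=4: S_4 = 19 + -13*4 = -33
The first 5 terms are: [19, 6, -7, -20, -33]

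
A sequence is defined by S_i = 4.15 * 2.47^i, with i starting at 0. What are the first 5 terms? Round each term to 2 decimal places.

This is a geometric sequence.
i=0: S_0 = 4.15 * 2.47^0 = 4.15
i=1: S_1 = 4.15 * 2.47^1 ≈ 10.25
i=2: S_2 = 4.15 * 2.47^2 ≈ 25.32
i=3: S_3 = 4.15 * 2.47^3 ≈ 62.54
i=4: S_4 = 4.15 * 2.47^4 ≈ 154.47
The first 5 terms are: [4.15, 10.25, 25.32, 62.54, 154.47]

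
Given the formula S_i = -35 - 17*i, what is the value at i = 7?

S_7 = -35 + -17*7 = -35 + -119 = -154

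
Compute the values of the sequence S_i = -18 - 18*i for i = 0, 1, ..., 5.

This is an arithmetic sequence.
i=0: S_0 = -18 + -18*0 = -18
i=1: S_1 = -18 + -18*1 = -36
i=2: S_2 = -18 + -18*2 = -54
i=3: S_3 = -18 + -18*3 = -72
i=4: S_4 = -18 + -18*4 = -90
i=5: S_5 = -18 + -18*5 = -108
The first 6 terms are: [-18, -36, -54, -72, -90, -108]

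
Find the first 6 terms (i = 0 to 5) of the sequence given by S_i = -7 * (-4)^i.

This is a geometric sequence.
i=0: S_0 = -7 * (-4)^0 = -7
i=1: S_1 = -7 * (-4)^1 = 28
i=2: S_2 = -7 * (-4)^2 = -112
i=3: S_3 = -7 * (-4)^3 = 448
i=4: S_4 = -7 * (-4)^4 = -1792
i=5: S_5 = -7 * (-4)^5 = 7168
The first 6 terms are: [-7, 28, -112, 448, -1792, 7168]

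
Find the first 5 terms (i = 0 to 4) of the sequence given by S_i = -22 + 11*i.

This is an arithmetic sequence.
i=0: S_0 = -22 + 11*0 = -22
i=1: S_1 = -22 + 11*1 = -11
i=2: S_2 = -22 + 11*2 = 0
i=3: S_3 = -22 + 11*3 = 11
i=4: S_4 = -22 + 11*4 = 22
The first 5 terms are: [-22, -11, 0, 11, 22]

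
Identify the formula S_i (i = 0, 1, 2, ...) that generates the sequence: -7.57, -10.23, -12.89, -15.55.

Check differences: -10.23 - -7.57 = -2.66
-12.89 - -10.23 = -2.66
Common difference d = -2.66.
First term a = -7.57.
Formula: S_i = -7.57 - 2.66*i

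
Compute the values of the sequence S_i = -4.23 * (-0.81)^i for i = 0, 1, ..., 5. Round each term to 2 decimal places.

This is a geometric sequence.
i=0: S_0 = -4.23 * (-0.81)^0 = -4.23
i=1: S_1 = -4.23 * (-0.81)^1 ≈ 3.43
i=2: S_2 = -4.23 * (-0.81)^2 ≈ -2.78
i=3: S_3 = -4.23 * (-0.81)^3 ≈ 2.25
i=4: S_4 = -4.23 * (-0.81)^4 ≈ -1.82
i=5: S_5 = -4.23 * (-0.81)^5 ≈ 1.47
The first 6 terms are: [-4.23, 3.43, -2.78, 2.25, -1.82, 1.47]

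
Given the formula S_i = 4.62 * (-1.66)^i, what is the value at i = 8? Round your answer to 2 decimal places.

S_8 = 4.62 * (-1.66)^8 ≈ 4.62 * 57.6587 ≈ 266.38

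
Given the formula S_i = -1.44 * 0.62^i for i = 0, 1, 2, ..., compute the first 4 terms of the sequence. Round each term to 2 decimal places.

This is a geometric sequence.
i=0: S_0 = -1.44 * 0.62^0 = -1.44
i=1: S_1 = -1.44 * 0.62^1 ≈ -0.89
i=2: S_2 = -1.44 * 0.62^2 ≈ -0.55
i=3: S_3 = -1.44 * 0.62^3 ≈ -0.34
The first 4 terms are: [-1.44, -0.89, -0.55, -0.34]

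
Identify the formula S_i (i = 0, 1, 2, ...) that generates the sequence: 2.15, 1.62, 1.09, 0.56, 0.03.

Check differences: 1.62 - 2.15 = -0.53
1.09 - 1.62 = -0.53
Common difference d = -0.53.
First term a = 2.15.
Formula: S_i = 2.15 - 0.53*i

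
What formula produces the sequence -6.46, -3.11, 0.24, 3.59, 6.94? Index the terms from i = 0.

Check differences: -3.11 - -6.46 = 3.35
0.24 - -3.11 = 3.35
Common difference d = 3.35.
First term a = -6.46.
Formula: S_i = -6.46 + 3.35*i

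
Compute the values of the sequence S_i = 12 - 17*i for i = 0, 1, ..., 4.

This is an arithmetic sequence.
i=0: S_0 = 12 + -17*0 = 12
i=1: S_1 = 12 + -17*1 = -5
i=2: S_2 = 12 + -17*2 = -22
i=3: S_3 = 12 + -17*3 = -39
i=4: S_4 = 12 + -17*4 = -56
The first 5 terms are: [12, -5, -22, -39, -56]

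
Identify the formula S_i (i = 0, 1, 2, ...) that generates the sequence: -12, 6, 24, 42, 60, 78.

Check differences: 6 - -12 = 18
24 - 6 = 18
Common difference d = 18.
First term a = -12.
Formula: S_i = -12 + 18*i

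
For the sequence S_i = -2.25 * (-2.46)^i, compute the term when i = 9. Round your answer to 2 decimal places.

S_9 = -2.25 * (-2.46)^9 ≈ -2.25 * -3299.2556 ≈ 7423.33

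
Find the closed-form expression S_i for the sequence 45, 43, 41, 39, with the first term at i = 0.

Check differences: 43 - 45 = -2
41 - 43 = -2
Common difference d = -2.
First term a = 45.
Formula: S_i = 45 - 2*i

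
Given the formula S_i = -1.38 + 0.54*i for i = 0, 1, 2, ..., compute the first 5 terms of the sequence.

This is an arithmetic sequence.
i=0: S_0 = -1.38 + 0.54*0 = -1.38
i=1: S_1 = -1.38 + 0.54*1 = -0.84
i=2: S_2 = -1.38 + 0.54*2 = -0.3
i=3: S_3 = -1.38 + 0.54*3 = 0.24
i=4: S_4 = -1.38 + 0.54*4 = 0.78
The first 5 terms are: [-1.38, -0.84, -0.3, 0.24, 0.78]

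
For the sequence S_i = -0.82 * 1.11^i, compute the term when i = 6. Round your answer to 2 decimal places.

S_6 = -0.82 * 1.11^6 ≈ -0.82 * 1.8704 ≈ -1.53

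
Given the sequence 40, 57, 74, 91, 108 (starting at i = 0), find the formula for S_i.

Check differences: 57 - 40 = 17
74 - 57 = 17
Common difference d = 17.
First term a = 40.
Formula: S_i = 40 + 17*i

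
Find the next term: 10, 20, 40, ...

Ratios: 20 / 10 = 2.0
This is a geometric sequence with common ratio r = 2.
Next term = 40 * 2 = 80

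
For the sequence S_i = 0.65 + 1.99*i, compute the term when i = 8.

S_8 = 0.65 + 1.99*8 = 0.65 + 15.92 = 16.57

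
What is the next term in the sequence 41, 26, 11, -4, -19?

Differences: 26 - 41 = -15
This is an arithmetic sequence with common difference d = -15.
Next term = -19 + -15 = -34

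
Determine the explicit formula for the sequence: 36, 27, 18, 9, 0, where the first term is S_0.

Check differences: 27 - 36 = -9
18 - 27 = -9
Common difference d = -9.
First term a = 36.
Formula: S_i = 36 - 9*i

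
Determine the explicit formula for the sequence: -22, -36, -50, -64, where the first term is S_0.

Check differences: -36 - -22 = -14
-50 - -36 = -14
Common difference d = -14.
First term a = -22.
Formula: S_i = -22 - 14*i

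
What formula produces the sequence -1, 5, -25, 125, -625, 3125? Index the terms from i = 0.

Check ratios: 5 / -1 = -5.0
Common ratio r = -5.
First term a = -1.
Formula: S_i = -1 * (-5)^i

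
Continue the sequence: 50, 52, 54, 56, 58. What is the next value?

Differences: 52 - 50 = 2
This is an arithmetic sequence with common difference d = 2.
Next term = 58 + 2 = 60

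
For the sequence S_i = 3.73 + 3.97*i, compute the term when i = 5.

S_5 = 3.73 + 3.97*5 = 3.73 + 19.85 = 23.58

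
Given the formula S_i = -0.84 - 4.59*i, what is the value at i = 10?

S_10 = -0.84 + -4.59*10 = -0.84 + -45.9 = -46.74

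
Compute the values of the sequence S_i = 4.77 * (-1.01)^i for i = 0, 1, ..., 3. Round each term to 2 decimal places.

This is a geometric sequence.
i=0: S_0 = 4.77 * (-1.01)^0 = 4.77
i=1: S_1 = 4.77 * (-1.01)^1 ≈ -4.82
i=2: S_2 = 4.77 * (-1.01)^2 ≈ 4.87
i=3: S_3 = 4.77 * (-1.01)^3 ≈ -4.91
The first 4 terms are: [4.77, -4.82, 4.87, -4.91]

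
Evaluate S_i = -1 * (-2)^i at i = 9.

S_9 = -1 * (-2)^9 = -1 * -512 = 512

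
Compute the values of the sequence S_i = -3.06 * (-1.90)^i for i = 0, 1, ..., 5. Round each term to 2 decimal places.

This is a geometric sequence.
i=0: S_0 = -3.06 * (-1.9)^0 = -3.06
i=1: S_1 = -3.06 * (-1.9)^1 ≈ 5.81
i=2: S_2 = -3.06 * (-1.9)^2 ≈ -11.05
i=3: S_3 = -3.06 * (-1.9)^3 ≈ 20.99
i=4: S_4 = -3.06 * (-1.9)^4 ≈ -39.88
i=5: S_5 = -3.06 * (-1.9)^5 ≈ 75.77
The first 6 terms are: [-3.06, 5.81, -11.05, 20.99, -39.88, 75.77]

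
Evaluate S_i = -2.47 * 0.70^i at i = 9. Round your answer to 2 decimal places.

S_9 = -2.47 * 0.7^9 ≈ -2.47 * 0.0404 ≈ -0.1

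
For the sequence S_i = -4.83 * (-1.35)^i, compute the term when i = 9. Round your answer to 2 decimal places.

S_9 = -4.83 * (-1.35)^9 ≈ -4.83 * -14.8937 ≈ 71.94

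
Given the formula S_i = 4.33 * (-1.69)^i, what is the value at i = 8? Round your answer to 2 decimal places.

S_8 = 4.33 * (-1.69)^8 ≈ 4.33 * 66.5417 ≈ 288.13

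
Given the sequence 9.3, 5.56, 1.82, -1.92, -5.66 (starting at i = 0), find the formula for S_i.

Check differences: 5.56 - 9.3 = -3.74
1.82 - 5.56 = -3.74
Common difference d = -3.74.
First term a = 9.3.
Formula: S_i = 9.30 - 3.74*i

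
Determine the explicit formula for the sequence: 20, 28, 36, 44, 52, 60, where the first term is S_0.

Check differences: 28 - 20 = 8
36 - 28 = 8
Common difference d = 8.
First term a = 20.
Formula: S_i = 20 + 8*i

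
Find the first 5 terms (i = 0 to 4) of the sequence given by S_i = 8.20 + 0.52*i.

This is an arithmetic sequence.
i=0: S_0 = 8.2 + 0.52*0 = 8.2
i=1: S_1 = 8.2 + 0.52*1 = 8.72
i=2: S_2 = 8.2 + 0.52*2 = 9.24
i=3: S_3 = 8.2 + 0.52*3 = 9.76
i=4: S_4 = 8.2 + 0.52*4 = 10.28
The first 5 terms are: [8.2, 8.72, 9.24, 9.76, 10.28]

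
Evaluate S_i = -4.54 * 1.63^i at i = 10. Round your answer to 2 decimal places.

S_10 = -4.54 * 1.63^10 ≈ -4.54 * 132.3964 ≈ -601.08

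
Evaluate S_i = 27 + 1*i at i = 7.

S_7 = 27 + 1*7 = 27 + 7 = 34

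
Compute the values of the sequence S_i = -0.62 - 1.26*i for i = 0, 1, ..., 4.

This is an arithmetic sequence.
i=0: S_0 = -0.62 + -1.26*0 = -0.62
i=1: S_1 = -0.62 + -1.26*1 = -1.88
i=2: S_2 = -0.62 + -1.26*2 = -3.14
i=3: S_3 = -0.62 + -1.26*3 = -4.4
i=4: S_4 = -0.62 + -1.26*4 = -5.66
The first 5 terms are: [-0.62, -1.88, -3.14, -4.4, -5.66]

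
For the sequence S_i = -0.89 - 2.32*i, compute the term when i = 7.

S_7 = -0.89 + -2.32*7 = -0.89 + -16.24 = -17.13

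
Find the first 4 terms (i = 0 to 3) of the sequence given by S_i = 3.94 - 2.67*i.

This is an arithmetic sequence.
i=0: S_0 = 3.94 + -2.67*0 = 3.94
i=1: S_1 = 3.94 + -2.67*1 = 1.27
i=2: S_2 = 3.94 + -2.67*2 = -1.4
i=3: S_3 = 3.94 + -2.67*3 = -4.07
The first 4 terms are: [3.94, 1.27, -1.4, -4.07]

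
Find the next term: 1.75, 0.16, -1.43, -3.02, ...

Differences: 0.16 - 1.75 = -1.59
This is an arithmetic sequence with common difference d = -1.59.
Next term = -3.02 + -1.59 = -4.61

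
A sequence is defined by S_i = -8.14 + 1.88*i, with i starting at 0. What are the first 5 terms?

This is an arithmetic sequence.
i=0: S_0 = -8.14 + 1.88*0 = -8.14
i=1: S_1 = -8.14 + 1.88*1 = -6.26
i=2: S_2 = -8.14 + 1.88*2 = -4.38
i=3: S_3 = -8.14 + 1.88*3 = -2.5
i=4: S_4 = -8.14 + 1.88*4 = -0.62
The first 5 terms are: [-8.14, -6.26, -4.38, -2.5, -0.62]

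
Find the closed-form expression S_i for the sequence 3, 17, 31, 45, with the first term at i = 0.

Check differences: 17 - 3 = 14
31 - 17 = 14
Common difference d = 14.
First term a = 3.
Formula: S_i = 3 + 14*i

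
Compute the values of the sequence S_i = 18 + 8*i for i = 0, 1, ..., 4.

This is an arithmetic sequence.
i=0: S_0 = 18 + 8*0 = 18
i=1: S_1 = 18 + 8*1 = 26
i=2: S_2 = 18 + 8*2 = 34
i=3: S_3 = 18 + 8*3 = 42
i=4: S_4 = 18 + 8*4 = 50
The first 5 terms are: [18, 26, 34, 42, 50]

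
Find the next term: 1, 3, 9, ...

Ratios: 3 / 1 = 3.0
This is a geometric sequence with common ratio r = 3.
Next term = 9 * 3 = 27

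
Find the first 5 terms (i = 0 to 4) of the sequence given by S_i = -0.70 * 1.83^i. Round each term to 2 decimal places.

This is a geometric sequence.
i=0: S_0 = -0.7 * 1.83^0 = -0.7
i=1: S_1 = -0.7 * 1.83^1 ≈ -1.28
i=2: S_2 = -0.7 * 1.83^2 ≈ -2.34
i=3: S_3 = -0.7 * 1.83^3 ≈ -4.29
i=4: S_4 = -0.7 * 1.83^4 ≈ -7.85
The first 5 terms are: [-0.7, -1.28, -2.34, -4.29, -7.85]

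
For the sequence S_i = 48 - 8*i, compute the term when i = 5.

S_5 = 48 + -8*5 = 48 + -40 = 8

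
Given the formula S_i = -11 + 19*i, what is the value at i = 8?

S_8 = -11 + 19*8 = -11 + 152 = 141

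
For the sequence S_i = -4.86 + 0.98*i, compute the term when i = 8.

S_8 = -4.86 + 0.98*8 = -4.86 + 7.84 = 2.98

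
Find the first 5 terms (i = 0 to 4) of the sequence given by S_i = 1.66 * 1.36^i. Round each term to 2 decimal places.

This is a geometric sequence.
i=0: S_0 = 1.66 * 1.36^0 = 1.66
i=1: S_1 = 1.66 * 1.36^1 ≈ 2.26
i=2: S_2 = 1.66 * 1.36^2 ≈ 3.07
i=3: S_3 = 1.66 * 1.36^3 ≈ 4.18
i=4: S_4 = 1.66 * 1.36^4 ≈ 5.68
The first 5 terms are: [1.66, 2.26, 3.07, 4.18, 5.68]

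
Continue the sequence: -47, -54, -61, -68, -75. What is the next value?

Differences: -54 - -47 = -7
This is an arithmetic sequence with common difference d = -7.
Next term = -75 + -7 = -82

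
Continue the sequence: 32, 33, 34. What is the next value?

Differences: 33 - 32 = 1
This is an arithmetic sequence with common difference d = 1.
Next term = 34 + 1 = 35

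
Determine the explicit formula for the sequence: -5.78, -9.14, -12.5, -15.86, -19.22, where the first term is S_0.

Check differences: -9.14 - -5.78 = -3.36
-12.5 - -9.14 = -3.36
Common difference d = -3.36.
First term a = -5.78.
Formula: S_i = -5.78 - 3.36*i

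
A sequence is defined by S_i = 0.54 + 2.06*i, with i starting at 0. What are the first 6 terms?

This is an arithmetic sequence.
i=0: S_0 = 0.54 + 2.06*0 = 0.54
i=1: S_1 = 0.54 + 2.06*1 = 2.6
i=2: S_2 = 0.54 + 2.06*2 = 4.66
i=3: S_3 = 0.54 + 2.06*3 = 6.72
i=4: S_4 = 0.54 + 2.06*4 = 8.78
i=5: S_5 = 0.54 + 2.06*5 = 10.84
The first 6 terms are: [0.54, 2.6, 4.66, 6.72, 8.78, 10.84]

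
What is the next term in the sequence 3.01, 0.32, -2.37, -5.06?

Differences: 0.32 - 3.01 = -2.69
This is an arithmetic sequence with common difference d = -2.69.
Next term = -5.06 + -2.69 = -7.75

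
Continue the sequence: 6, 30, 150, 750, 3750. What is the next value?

Ratios: 30 / 6 = 5.0
This is a geometric sequence with common ratio r = 5.
Next term = 3750 * 5 = 18750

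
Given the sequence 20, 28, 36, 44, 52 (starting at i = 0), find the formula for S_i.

Check differences: 28 - 20 = 8
36 - 28 = 8
Common difference d = 8.
First term a = 20.
Formula: S_i = 20 + 8*i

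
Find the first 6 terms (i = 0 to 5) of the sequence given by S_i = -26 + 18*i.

This is an arithmetic sequence.
i=0: S_0 = -26 + 18*0 = -26
i=1: S_1 = -26 + 18*1 = -8
i=2: S_2 = -26 + 18*2 = 10
i=3: S_3 = -26 + 18*3 = 28
i=4: S_4 = -26 + 18*4 = 46
i=5: S_5 = -26 + 18*5 = 64
The first 6 terms are: [-26, -8, 10, 28, 46, 64]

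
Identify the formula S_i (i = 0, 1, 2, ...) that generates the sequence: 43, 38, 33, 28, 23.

Check differences: 38 - 43 = -5
33 - 38 = -5
Common difference d = -5.
First term a = 43.
Formula: S_i = 43 - 5*i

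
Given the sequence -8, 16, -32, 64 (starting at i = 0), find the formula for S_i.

Check ratios: 16 / -8 = -2.0
Common ratio r = -2.
First term a = -8.
Formula: S_i = -8 * (-2)^i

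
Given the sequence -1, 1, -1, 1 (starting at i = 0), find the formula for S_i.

Check ratios: 1 / -1 = -1.0
Common ratio r = -1.
First term a = -1.
Formula: S_i = -1 * (-1)^i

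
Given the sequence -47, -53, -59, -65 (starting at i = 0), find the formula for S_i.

Check differences: -53 - -47 = -6
-59 - -53 = -6
Common difference d = -6.
First term a = -47.
Formula: S_i = -47 - 6*i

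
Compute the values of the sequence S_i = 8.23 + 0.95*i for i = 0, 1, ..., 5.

This is an arithmetic sequence.
i=0: S_0 = 8.23 + 0.95*0 = 8.23
i=1: S_1 = 8.23 + 0.95*1 = 9.18
i=2: S_2 = 8.23 + 0.95*2 = 10.13
i=3: S_3 = 8.23 + 0.95*3 = 11.08
i=4: S_4 = 8.23 + 0.95*4 = 12.03
i=5: S_5 = 8.23 + 0.95*5 = 12.98
The first 6 terms are: [8.23, 9.18, 10.13, 11.08, 12.03, 12.98]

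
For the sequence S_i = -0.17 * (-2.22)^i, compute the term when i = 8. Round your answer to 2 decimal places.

S_8 = -0.17 * (-2.22)^8 ≈ -0.17 * 589.9617 ≈ -100.29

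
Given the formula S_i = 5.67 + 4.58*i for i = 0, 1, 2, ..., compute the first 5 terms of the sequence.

This is an arithmetic sequence.
i=0: S_0 = 5.67 + 4.58*0 = 5.67
i=1: S_1 = 5.67 + 4.58*1 = 10.25
i=2: S_2 = 5.67 + 4.58*2 = 14.83
i=3: S_3 = 5.67 + 4.58*3 = 19.41
i=4: S_4 = 5.67 + 4.58*4 = 23.99
The first 5 terms are: [5.67, 10.25, 14.83, 19.41, 23.99]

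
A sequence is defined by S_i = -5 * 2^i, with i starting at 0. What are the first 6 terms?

This is a geometric sequence.
i=0: S_0 = -5 * 2^0 = -5
i=1: S_1 = -5 * 2^1 = -10
i=2: S_2 = -5 * 2^2 = -20
i=3: S_3 = -5 * 2^3 = -40
i=4: S_4 = -5 * 2^4 = -80
i=5: S_5 = -5 * 2^5 = -160
The first 6 terms are: [-5, -10, -20, -40, -80, -160]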